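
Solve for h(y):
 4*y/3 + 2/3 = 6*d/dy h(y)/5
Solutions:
 h(y) = C1 + 5*y^2/9 + 5*y/9


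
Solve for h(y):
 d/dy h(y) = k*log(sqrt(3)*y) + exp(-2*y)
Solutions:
 h(y) = C1 + k*y*log(y) + k*y*(-1 + log(3)/2) - exp(-2*y)/2


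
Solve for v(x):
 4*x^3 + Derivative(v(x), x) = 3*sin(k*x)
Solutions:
 v(x) = C1 - x^4 - 3*cos(k*x)/k


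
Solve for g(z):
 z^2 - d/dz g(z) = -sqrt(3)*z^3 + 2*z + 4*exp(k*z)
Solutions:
 g(z) = C1 + sqrt(3)*z^4/4 + z^3/3 - z^2 - 4*exp(k*z)/k


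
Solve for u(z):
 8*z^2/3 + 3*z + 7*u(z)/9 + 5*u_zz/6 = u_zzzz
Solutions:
 u(z) = C1*exp(-sqrt(3)*z*sqrt(5 + sqrt(137))/6) + C2*exp(sqrt(3)*z*sqrt(5 + sqrt(137))/6) + C3*sin(sqrt(3)*z*sqrt(-5 + sqrt(137))/6) + C4*cos(sqrt(3)*z*sqrt(-5 + sqrt(137))/6) - 24*z^2/7 - 27*z/7 + 360/49


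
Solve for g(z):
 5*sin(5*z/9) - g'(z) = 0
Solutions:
 g(z) = C1 - 9*cos(5*z/9)


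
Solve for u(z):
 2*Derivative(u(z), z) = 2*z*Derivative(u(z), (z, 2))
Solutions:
 u(z) = C1 + C2*z^2


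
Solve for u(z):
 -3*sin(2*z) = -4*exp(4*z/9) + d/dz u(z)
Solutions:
 u(z) = C1 + 9*exp(4*z/9) + 3*cos(2*z)/2


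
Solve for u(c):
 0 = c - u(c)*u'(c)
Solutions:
 u(c) = -sqrt(C1 + c^2)
 u(c) = sqrt(C1 + c^2)


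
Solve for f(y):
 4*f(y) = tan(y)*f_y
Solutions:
 f(y) = C1*sin(y)^4


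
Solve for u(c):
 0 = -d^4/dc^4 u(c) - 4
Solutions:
 u(c) = C1 + C2*c + C3*c^2 + C4*c^3 - c^4/6


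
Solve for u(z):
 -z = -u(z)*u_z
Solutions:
 u(z) = -sqrt(C1 + z^2)
 u(z) = sqrt(C1 + z^2)


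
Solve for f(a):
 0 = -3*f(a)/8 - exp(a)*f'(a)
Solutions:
 f(a) = C1*exp(3*exp(-a)/8)


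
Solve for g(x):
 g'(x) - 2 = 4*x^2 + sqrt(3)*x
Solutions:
 g(x) = C1 + 4*x^3/3 + sqrt(3)*x^2/2 + 2*x


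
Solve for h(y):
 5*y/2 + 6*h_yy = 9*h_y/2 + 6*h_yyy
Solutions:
 h(y) = C1 + 5*y^2/18 + 20*y/27 + (C2*sin(sqrt(2)*y/2) + C3*cos(sqrt(2)*y/2))*exp(y/2)


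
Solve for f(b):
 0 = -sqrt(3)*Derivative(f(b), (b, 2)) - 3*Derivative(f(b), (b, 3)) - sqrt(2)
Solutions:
 f(b) = C1 + C2*b + C3*exp(-sqrt(3)*b/3) - sqrt(6)*b^2/6


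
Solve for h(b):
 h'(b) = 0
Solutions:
 h(b) = C1


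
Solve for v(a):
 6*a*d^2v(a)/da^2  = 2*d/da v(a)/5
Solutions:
 v(a) = C1 + C2*a^(16/15)


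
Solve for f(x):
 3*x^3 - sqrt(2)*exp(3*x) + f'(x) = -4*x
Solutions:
 f(x) = C1 - 3*x^4/4 - 2*x^2 + sqrt(2)*exp(3*x)/3


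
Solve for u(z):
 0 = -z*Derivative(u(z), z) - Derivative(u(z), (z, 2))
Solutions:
 u(z) = C1 + C2*erf(sqrt(2)*z/2)


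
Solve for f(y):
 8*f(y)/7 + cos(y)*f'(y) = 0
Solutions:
 f(y) = C1*(sin(y) - 1)^(4/7)/(sin(y) + 1)^(4/7)


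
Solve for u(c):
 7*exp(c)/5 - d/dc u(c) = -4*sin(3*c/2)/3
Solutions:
 u(c) = C1 + 7*exp(c)/5 - 8*cos(3*c/2)/9


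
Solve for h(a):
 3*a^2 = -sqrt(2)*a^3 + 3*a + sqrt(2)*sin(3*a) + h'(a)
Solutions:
 h(a) = C1 + sqrt(2)*a^4/4 + a^3 - 3*a^2/2 + sqrt(2)*cos(3*a)/3


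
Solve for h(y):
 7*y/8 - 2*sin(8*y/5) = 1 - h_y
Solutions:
 h(y) = C1 - 7*y^2/16 + y - 5*cos(8*y/5)/4


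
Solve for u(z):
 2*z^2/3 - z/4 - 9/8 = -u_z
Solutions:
 u(z) = C1 - 2*z^3/9 + z^2/8 + 9*z/8


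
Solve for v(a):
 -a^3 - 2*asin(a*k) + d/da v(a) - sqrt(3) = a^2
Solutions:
 v(a) = C1 + a^4/4 + a^3/3 + sqrt(3)*a + 2*Piecewise((a*asin(a*k) + sqrt(-a^2*k^2 + 1)/k, Ne(k, 0)), (0, True))


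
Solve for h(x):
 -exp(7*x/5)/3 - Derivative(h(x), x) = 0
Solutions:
 h(x) = C1 - 5*exp(7*x/5)/21


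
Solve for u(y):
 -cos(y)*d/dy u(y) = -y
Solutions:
 u(y) = C1 + Integral(y/cos(y), y)


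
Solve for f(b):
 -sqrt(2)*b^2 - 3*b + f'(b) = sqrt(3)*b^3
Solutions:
 f(b) = C1 + sqrt(3)*b^4/4 + sqrt(2)*b^3/3 + 3*b^2/2


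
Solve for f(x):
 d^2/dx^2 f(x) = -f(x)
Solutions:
 f(x) = C1*sin(x) + C2*cos(x)


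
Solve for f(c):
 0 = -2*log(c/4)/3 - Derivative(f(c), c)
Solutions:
 f(c) = C1 - 2*c*log(c)/3 + 2*c/3 + 4*c*log(2)/3


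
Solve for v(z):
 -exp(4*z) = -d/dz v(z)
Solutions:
 v(z) = C1 + exp(4*z)/4


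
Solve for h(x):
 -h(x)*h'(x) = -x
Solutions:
 h(x) = -sqrt(C1 + x^2)
 h(x) = sqrt(C1 + x^2)


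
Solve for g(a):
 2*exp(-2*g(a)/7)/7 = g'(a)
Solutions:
 g(a) = 7*log(-sqrt(C1 + 2*a)) - 7*log(7) + 7*log(2)/2
 g(a) = 7*log(C1 + 2*a)/2 - 7*log(7) + 7*log(2)/2


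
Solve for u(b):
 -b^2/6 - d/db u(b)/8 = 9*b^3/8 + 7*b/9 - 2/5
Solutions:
 u(b) = C1 - 9*b^4/4 - 4*b^3/9 - 28*b^2/9 + 16*b/5


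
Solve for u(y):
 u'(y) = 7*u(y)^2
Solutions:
 u(y) = -1/(C1 + 7*y)


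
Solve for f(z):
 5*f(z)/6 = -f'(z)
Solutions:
 f(z) = C1*exp(-5*z/6)


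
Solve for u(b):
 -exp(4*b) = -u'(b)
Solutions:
 u(b) = C1 + exp(4*b)/4


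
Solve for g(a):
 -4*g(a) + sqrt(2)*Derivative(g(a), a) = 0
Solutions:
 g(a) = C1*exp(2*sqrt(2)*a)


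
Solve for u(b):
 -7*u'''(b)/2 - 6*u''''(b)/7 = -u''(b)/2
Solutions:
 u(b) = C1 + C2*b + C3*exp(b*(-49 + sqrt(2737))/24) + C4*exp(-b*(49 + sqrt(2737))/24)


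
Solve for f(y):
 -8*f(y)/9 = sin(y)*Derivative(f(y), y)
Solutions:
 f(y) = C1*(cos(y) + 1)^(4/9)/(cos(y) - 1)^(4/9)


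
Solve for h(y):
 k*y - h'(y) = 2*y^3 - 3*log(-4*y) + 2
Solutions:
 h(y) = C1 + k*y^2/2 - y^4/2 + 3*y*log(-y) + y*(-5 + 6*log(2))


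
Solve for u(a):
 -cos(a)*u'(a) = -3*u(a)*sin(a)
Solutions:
 u(a) = C1/cos(a)^3


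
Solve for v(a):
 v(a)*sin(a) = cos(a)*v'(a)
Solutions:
 v(a) = C1/cos(a)


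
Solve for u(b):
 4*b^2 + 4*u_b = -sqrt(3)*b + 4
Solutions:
 u(b) = C1 - b^3/3 - sqrt(3)*b^2/8 + b


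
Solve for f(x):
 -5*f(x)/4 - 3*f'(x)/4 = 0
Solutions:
 f(x) = C1*exp(-5*x/3)


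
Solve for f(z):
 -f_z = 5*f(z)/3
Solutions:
 f(z) = C1*exp(-5*z/3)


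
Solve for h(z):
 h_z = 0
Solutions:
 h(z) = C1


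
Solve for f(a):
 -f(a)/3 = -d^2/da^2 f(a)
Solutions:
 f(a) = C1*exp(-sqrt(3)*a/3) + C2*exp(sqrt(3)*a/3)


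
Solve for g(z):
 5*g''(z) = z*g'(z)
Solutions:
 g(z) = C1 + C2*erfi(sqrt(10)*z/10)


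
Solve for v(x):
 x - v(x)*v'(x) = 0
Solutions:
 v(x) = -sqrt(C1 + x^2)
 v(x) = sqrt(C1 + x^2)


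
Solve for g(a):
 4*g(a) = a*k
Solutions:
 g(a) = a*k/4


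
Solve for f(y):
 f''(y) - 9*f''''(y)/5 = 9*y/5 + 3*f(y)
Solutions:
 f(y) = -3*y/5 + (C1*sin(3^(3/4)*5^(1/4)*y*sin(atan(sqrt(515)/5)/2)/3) + C2*cos(3^(3/4)*5^(1/4)*y*sin(atan(sqrt(515)/5)/2)/3))*exp(-3^(3/4)*5^(1/4)*y*cos(atan(sqrt(515)/5)/2)/3) + (C3*sin(3^(3/4)*5^(1/4)*y*sin(atan(sqrt(515)/5)/2)/3) + C4*cos(3^(3/4)*5^(1/4)*y*sin(atan(sqrt(515)/5)/2)/3))*exp(3^(3/4)*5^(1/4)*y*cos(atan(sqrt(515)/5)/2)/3)


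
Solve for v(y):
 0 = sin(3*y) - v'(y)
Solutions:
 v(y) = C1 - cos(3*y)/3


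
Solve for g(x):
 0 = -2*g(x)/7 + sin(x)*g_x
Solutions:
 g(x) = C1*(cos(x) - 1)^(1/7)/(cos(x) + 1)^(1/7)


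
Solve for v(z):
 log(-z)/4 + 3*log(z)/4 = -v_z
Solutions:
 v(z) = C1 - z*log(z) + z*(1 - I*pi/4)


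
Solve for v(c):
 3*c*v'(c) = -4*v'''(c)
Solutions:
 v(c) = C1 + Integral(C2*airyai(-6^(1/3)*c/2) + C3*airybi(-6^(1/3)*c/2), c)


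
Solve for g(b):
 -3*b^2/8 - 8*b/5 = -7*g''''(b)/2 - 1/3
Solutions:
 g(b) = C1 + C2*b + C3*b^2 + C4*b^3 + b^6/3360 + 2*b^5/525 - b^4/252


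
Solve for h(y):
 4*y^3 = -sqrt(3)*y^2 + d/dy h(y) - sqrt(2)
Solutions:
 h(y) = C1 + y^4 + sqrt(3)*y^3/3 + sqrt(2)*y


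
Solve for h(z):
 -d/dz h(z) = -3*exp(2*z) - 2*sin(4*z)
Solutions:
 h(z) = C1 + 3*exp(2*z)/2 - cos(4*z)/2


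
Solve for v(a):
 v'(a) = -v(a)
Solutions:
 v(a) = C1*exp(-a)


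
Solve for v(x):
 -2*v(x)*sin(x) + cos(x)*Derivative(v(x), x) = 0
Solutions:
 v(x) = C1/cos(x)^2


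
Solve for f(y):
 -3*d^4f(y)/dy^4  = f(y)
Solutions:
 f(y) = (C1*sin(sqrt(2)*3^(3/4)*y/6) + C2*cos(sqrt(2)*3^(3/4)*y/6))*exp(-sqrt(2)*3^(3/4)*y/6) + (C3*sin(sqrt(2)*3^(3/4)*y/6) + C4*cos(sqrt(2)*3^(3/4)*y/6))*exp(sqrt(2)*3^(3/4)*y/6)


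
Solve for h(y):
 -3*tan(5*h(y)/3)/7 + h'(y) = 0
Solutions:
 h(y) = -3*asin(C1*exp(5*y/7))/5 + 3*pi/5
 h(y) = 3*asin(C1*exp(5*y/7))/5


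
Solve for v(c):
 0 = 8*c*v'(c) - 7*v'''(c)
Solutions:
 v(c) = C1 + Integral(C2*airyai(2*7^(2/3)*c/7) + C3*airybi(2*7^(2/3)*c/7), c)


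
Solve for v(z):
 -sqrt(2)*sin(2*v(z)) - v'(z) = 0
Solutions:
 v(z) = pi - acos((-C1 - exp(4*sqrt(2)*z))/(C1 - exp(4*sqrt(2)*z)))/2
 v(z) = acos((-C1 - exp(4*sqrt(2)*z))/(C1 - exp(4*sqrt(2)*z)))/2


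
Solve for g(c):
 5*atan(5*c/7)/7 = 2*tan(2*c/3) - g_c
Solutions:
 g(c) = C1 - 5*c*atan(5*c/7)/7 + log(25*c^2 + 49)/2 - 3*log(cos(2*c/3))


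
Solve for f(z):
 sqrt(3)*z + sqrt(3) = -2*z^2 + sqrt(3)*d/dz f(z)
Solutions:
 f(z) = C1 + 2*sqrt(3)*z^3/9 + z^2/2 + z


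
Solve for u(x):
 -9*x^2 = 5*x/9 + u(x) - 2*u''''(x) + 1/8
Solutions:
 u(x) = C1*exp(-2^(3/4)*x/2) + C2*exp(2^(3/4)*x/2) + C3*sin(2^(3/4)*x/2) + C4*cos(2^(3/4)*x/2) - 9*x^2 - 5*x/9 - 1/8


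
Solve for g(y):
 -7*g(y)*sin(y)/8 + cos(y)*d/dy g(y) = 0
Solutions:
 g(y) = C1/cos(y)^(7/8)


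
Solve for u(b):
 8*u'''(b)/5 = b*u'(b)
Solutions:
 u(b) = C1 + Integral(C2*airyai(5^(1/3)*b/2) + C3*airybi(5^(1/3)*b/2), b)


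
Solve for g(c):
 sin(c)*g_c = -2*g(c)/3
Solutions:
 g(c) = C1*(cos(c) + 1)^(1/3)/(cos(c) - 1)^(1/3)


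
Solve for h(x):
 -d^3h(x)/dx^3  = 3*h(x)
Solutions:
 h(x) = C3*exp(-3^(1/3)*x) + (C1*sin(3^(5/6)*x/2) + C2*cos(3^(5/6)*x/2))*exp(3^(1/3)*x/2)


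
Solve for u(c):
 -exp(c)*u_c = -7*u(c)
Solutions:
 u(c) = C1*exp(-7*exp(-c))


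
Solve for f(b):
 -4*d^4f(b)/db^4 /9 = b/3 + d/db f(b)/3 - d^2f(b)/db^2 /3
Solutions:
 f(b) = C1 + C2*exp(b*((2*sqrt(2) + 3)^(-1/3) + (2*sqrt(2) + 3)^(1/3))/4)*sin(sqrt(3)*b*(-(2*sqrt(2) + 3)^(1/3) + (2*sqrt(2) + 3)^(-1/3))/4) + C3*exp(b*((2*sqrt(2) + 3)^(-1/3) + (2*sqrt(2) + 3)^(1/3))/4)*cos(sqrt(3)*b*(-(2*sqrt(2) + 3)^(1/3) + (2*sqrt(2) + 3)^(-1/3))/4) + C4*exp(-b*((2*sqrt(2) + 3)^(-1/3) + (2*sqrt(2) + 3)^(1/3))/2) - b^2/2 - b


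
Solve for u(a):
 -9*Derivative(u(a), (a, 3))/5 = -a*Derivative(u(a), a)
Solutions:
 u(a) = C1 + Integral(C2*airyai(15^(1/3)*a/3) + C3*airybi(15^(1/3)*a/3), a)


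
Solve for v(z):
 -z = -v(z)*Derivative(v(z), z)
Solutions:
 v(z) = -sqrt(C1 + z^2)
 v(z) = sqrt(C1 + z^2)


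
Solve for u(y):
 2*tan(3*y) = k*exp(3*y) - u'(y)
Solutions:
 u(y) = C1 + k*exp(3*y)/3 + 2*log(cos(3*y))/3


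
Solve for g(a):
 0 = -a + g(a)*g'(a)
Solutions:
 g(a) = -sqrt(C1 + a^2)
 g(a) = sqrt(C1 + a^2)


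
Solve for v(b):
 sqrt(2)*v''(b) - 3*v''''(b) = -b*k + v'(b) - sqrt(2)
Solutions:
 v(b) = C1 + C2*exp(b*(2*2^(5/6)/(sqrt(81 - 8*sqrt(2)) + 9)^(1/3) + 2^(2/3)*(sqrt(81 - 8*sqrt(2)) + 9)^(1/3))/12)*sin(sqrt(3)*b*(-2*2^(5/6)/(sqrt(81 - 8*sqrt(2)) + 9)^(1/3) + 2^(2/3)*(sqrt(81 - 8*sqrt(2)) + 9)^(1/3))/12) + C3*exp(b*(2*2^(5/6)/(sqrt(81 - 8*sqrt(2)) + 9)^(1/3) + 2^(2/3)*(sqrt(81 - 8*sqrt(2)) + 9)^(1/3))/12)*cos(sqrt(3)*b*(-2*2^(5/6)/(sqrt(81 - 8*sqrt(2)) + 9)^(1/3) + 2^(2/3)*(sqrt(81 - 8*sqrt(2)) + 9)^(1/3))/12) + C4*exp(-b*(2*2^(5/6)/(sqrt(81 - 8*sqrt(2)) + 9)^(1/3) + 2^(2/3)*(sqrt(81 - 8*sqrt(2)) + 9)^(1/3))/6) + b^2*k/2 + sqrt(2)*b*k + sqrt(2)*b


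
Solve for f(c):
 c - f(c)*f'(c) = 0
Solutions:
 f(c) = -sqrt(C1 + c^2)
 f(c) = sqrt(C1 + c^2)


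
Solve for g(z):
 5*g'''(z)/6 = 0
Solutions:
 g(z) = C1 + C2*z + C3*z^2


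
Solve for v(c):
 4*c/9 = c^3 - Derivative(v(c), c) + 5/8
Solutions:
 v(c) = C1 + c^4/4 - 2*c^2/9 + 5*c/8


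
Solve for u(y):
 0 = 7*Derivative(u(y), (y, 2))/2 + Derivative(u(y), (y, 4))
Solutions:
 u(y) = C1 + C2*y + C3*sin(sqrt(14)*y/2) + C4*cos(sqrt(14)*y/2)


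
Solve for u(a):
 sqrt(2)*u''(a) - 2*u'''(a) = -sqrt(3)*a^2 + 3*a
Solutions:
 u(a) = C1 + C2*a + C3*exp(sqrt(2)*a/2) - sqrt(6)*a^4/24 + a^3*(-4*sqrt(3) + 3*sqrt(2))/12 + a^2*(3/2 - sqrt(6))


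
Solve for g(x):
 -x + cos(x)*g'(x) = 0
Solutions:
 g(x) = C1 + Integral(x/cos(x), x)


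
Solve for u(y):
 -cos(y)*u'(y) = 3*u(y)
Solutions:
 u(y) = C1*(sin(y) - 1)^(3/2)/(sin(y) + 1)^(3/2)


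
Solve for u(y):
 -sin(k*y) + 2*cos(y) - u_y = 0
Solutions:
 u(y) = C1 + 2*sin(y) + cos(k*y)/k


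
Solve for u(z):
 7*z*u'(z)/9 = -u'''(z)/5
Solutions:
 u(z) = C1 + Integral(C2*airyai(-105^(1/3)*z/3) + C3*airybi(-105^(1/3)*z/3), z)


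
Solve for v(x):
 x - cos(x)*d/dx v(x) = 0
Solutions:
 v(x) = C1 + Integral(x/cos(x), x)


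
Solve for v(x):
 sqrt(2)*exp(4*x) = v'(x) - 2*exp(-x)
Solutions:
 v(x) = C1 + sqrt(2)*exp(4*x)/4 - 2*exp(-x)


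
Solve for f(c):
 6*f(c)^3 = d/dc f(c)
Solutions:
 f(c) = -sqrt(2)*sqrt(-1/(C1 + 6*c))/2
 f(c) = sqrt(2)*sqrt(-1/(C1 + 6*c))/2


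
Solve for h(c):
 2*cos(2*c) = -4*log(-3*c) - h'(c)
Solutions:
 h(c) = C1 - 4*c*log(-c) - 4*c*log(3) + 4*c - sin(2*c)


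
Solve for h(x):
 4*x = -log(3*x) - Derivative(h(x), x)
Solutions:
 h(x) = C1 - 2*x^2 - x*log(x) - x*log(3) + x


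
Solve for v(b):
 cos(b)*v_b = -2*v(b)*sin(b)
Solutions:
 v(b) = C1*cos(b)^2


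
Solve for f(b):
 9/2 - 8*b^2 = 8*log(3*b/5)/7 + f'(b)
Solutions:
 f(b) = C1 - 8*b^3/3 - 8*b*log(b)/7 - 8*b*log(3)/7 + 8*b*log(5)/7 + 79*b/14


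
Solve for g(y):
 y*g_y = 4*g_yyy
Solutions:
 g(y) = C1 + Integral(C2*airyai(2^(1/3)*y/2) + C3*airybi(2^(1/3)*y/2), y)


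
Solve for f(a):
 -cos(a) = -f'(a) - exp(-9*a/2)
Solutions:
 f(a) = C1 + sin(a) + 2*exp(-9*a/2)/9


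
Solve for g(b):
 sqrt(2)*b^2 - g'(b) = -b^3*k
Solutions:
 g(b) = C1 + b^4*k/4 + sqrt(2)*b^3/3


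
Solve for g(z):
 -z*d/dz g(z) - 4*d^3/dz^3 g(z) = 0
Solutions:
 g(z) = C1 + Integral(C2*airyai(-2^(1/3)*z/2) + C3*airybi(-2^(1/3)*z/2), z)


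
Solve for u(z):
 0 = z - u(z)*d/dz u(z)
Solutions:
 u(z) = -sqrt(C1 + z^2)
 u(z) = sqrt(C1 + z^2)


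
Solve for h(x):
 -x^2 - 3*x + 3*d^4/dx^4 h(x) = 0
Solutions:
 h(x) = C1 + C2*x + C3*x^2 + C4*x^3 + x^6/1080 + x^5/120


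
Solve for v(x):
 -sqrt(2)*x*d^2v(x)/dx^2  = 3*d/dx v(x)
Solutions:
 v(x) = C1 + C2*x^(1 - 3*sqrt(2)/2)


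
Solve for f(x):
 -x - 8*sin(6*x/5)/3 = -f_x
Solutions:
 f(x) = C1 + x^2/2 - 20*cos(6*x/5)/9


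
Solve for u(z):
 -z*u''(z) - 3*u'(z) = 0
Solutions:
 u(z) = C1 + C2/z^2


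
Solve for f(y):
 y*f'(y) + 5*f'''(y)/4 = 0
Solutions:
 f(y) = C1 + Integral(C2*airyai(-10^(2/3)*y/5) + C3*airybi(-10^(2/3)*y/5), y)


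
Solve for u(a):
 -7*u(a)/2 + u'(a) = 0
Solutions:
 u(a) = C1*exp(7*a/2)


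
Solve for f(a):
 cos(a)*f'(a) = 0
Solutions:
 f(a) = C1


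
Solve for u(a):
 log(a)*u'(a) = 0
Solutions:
 u(a) = C1


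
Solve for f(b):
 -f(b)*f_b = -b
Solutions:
 f(b) = -sqrt(C1 + b^2)
 f(b) = sqrt(C1 + b^2)


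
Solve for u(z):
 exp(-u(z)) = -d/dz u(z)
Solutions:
 u(z) = log(C1 - z)


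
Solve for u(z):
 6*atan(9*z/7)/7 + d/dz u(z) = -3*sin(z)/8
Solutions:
 u(z) = C1 - 6*z*atan(9*z/7)/7 + log(81*z^2 + 49)/3 + 3*cos(z)/8


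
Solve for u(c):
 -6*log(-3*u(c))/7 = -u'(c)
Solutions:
 -7*Integral(1/(log(-_y) + log(3)), (_y, u(c)))/6 = C1 - c


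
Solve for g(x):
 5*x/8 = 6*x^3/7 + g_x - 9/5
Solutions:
 g(x) = C1 - 3*x^4/14 + 5*x^2/16 + 9*x/5


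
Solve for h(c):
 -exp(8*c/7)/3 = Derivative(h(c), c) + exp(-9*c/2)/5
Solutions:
 h(c) = C1 - 7*exp(8*c/7)/24 + 2*exp(-9*c/2)/45


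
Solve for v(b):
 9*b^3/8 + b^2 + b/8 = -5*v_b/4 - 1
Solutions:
 v(b) = C1 - 9*b^4/40 - 4*b^3/15 - b^2/20 - 4*b/5


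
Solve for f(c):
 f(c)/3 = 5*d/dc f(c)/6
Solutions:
 f(c) = C1*exp(2*c/5)


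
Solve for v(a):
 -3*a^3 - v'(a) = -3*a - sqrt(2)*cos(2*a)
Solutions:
 v(a) = C1 - 3*a^4/4 + 3*a^2/2 + sqrt(2)*sin(2*a)/2


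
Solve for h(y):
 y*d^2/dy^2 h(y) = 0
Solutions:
 h(y) = C1 + C2*y


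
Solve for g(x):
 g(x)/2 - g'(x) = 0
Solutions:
 g(x) = C1*exp(x/2)


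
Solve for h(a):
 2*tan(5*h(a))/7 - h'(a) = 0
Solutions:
 h(a) = -asin(C1*exp(10*a/7))/5 + pi/5
 h(a) = asin(C1*exp(10*a/7))/5


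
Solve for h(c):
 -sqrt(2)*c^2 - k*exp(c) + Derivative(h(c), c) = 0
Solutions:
 h(c) = C1 + sqrt(2)*c^3/3 + k*exp(c)


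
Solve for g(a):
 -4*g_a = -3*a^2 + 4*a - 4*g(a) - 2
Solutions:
 g(a) = C1*exp(a) - 3*a^2/4 - a/2 - 1


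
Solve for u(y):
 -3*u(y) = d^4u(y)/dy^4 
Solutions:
 u(y) = (C1*sin(sqrt(2)*3^(1/4)*y/2) + C2*cos(sqrt(2)*3^(1/4)*y/2))*exp(-sqrt(2)*3^(1/4)*y/2) + (C3*sin(sqrt(2)*3^(1/4)*y/2) + C4*cos(sqrt(2)*3^(1/4)*y/2))*exp(sqrt(2)*3^(1/4)*y/2)


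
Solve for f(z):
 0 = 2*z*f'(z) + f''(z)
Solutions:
 f(z) = C1 + C2*erf(z)


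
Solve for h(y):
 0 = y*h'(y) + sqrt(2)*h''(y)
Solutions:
 h(y) = C1 + C2*erf(2^(1/4)*y/2)


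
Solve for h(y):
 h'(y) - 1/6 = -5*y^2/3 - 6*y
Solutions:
 h(y) = C1 - 5*y^3/9 - 3*y^2 + y/6


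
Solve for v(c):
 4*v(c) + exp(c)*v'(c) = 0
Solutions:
 v(c) = C1*exp(4*exp(-c))


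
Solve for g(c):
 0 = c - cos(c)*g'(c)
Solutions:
 g(c) = C1 + Integral(c/cos(c), c)


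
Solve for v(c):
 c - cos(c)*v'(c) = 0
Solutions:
 v(c) = C1 + Integral(c/cos(c), c)


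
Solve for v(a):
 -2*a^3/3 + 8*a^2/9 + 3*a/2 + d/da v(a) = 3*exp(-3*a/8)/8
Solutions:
 v(a) = C1 + a^4/6 - 8*a^3/27 - 3*a^2/4 - 1/exp(a)^(3/8)


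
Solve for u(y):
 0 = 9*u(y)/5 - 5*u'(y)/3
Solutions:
 u(y) = C1*exp(27*y/25)


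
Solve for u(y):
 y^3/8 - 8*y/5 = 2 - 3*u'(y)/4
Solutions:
 u(y) = C1 - y^4/24 + 16*y^2/15 + 8*y/3


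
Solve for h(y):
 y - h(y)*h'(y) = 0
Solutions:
 h(y) = -sqrt(C1 + y^2)
 h(y) = sqrt(C1 + y^2)


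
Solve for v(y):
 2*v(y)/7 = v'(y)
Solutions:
 v(y) = C1*exp(2*y/7)


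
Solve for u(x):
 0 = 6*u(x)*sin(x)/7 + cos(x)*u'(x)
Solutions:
 u(x) = C1*cos(x)^(6/7)


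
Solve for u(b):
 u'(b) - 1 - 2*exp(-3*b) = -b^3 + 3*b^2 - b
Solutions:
 u(b) = C1 - b^4/4 + b^3 - b^2/2 + b - 2*exp(-3*b)/3


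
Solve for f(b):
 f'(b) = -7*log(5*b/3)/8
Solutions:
 f(b) = C1 - 7*b*log(b)/8 - 7*b*log(5)/8 + 7*b/8 + 7*b*log(3)/8


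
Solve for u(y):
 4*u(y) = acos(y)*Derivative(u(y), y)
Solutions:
 u(y) = C1*exp(4*Integral(1/acos(y), y))


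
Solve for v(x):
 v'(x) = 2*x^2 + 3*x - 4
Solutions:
 v(x) = C1 + 2*x^3/3 + 3*x^2/2 - 4*x


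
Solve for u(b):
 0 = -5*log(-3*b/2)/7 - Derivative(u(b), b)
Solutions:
 u(b) = C1 - 5*b*log(-b)/7 + 5*b*(-log(3) + log(2) + 1)/7


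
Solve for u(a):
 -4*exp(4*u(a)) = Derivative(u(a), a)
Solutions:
 u(a) = log(-I*(1/(C1 + 16*a))^(1/4))
 u(a) = log(I*(1/(C1 + 16*a))^(1/4))
 u(a) = log(-(1/(C1 + 16*a))^(1/4))
 u(a) = log(1/(C1 + 16*a))/4


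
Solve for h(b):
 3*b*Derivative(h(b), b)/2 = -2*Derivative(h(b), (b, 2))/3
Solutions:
 h(b) = C1 + C2*erf(3*sqrt(2)*b/4)


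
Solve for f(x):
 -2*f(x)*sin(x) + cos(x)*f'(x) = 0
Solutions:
 f(x) = C1/cos(x)^2


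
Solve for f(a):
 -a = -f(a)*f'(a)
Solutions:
 f(a) = -sqrt(C1 + a^2)
 f(a) = sqrt(C1 + a^2)


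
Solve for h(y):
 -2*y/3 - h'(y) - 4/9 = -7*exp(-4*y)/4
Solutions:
 h(y) = C1 - y^2/3 - 4*y/9 - 7*exp(-4*y)/16


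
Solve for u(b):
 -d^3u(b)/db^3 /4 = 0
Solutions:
 u(b) = C1 + C2*b + C3*b^2


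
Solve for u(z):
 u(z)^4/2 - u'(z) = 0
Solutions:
 u(z) = 2^(1/3)*(-1/(C1 + 3*z))^(1/3)
 u(z) = 2^(1/3)*(-1/(C1 + z))^(1/3)*(-3^(2/3) - 3*3^(1/6)*I)/6
 u(z) = 2^(1/3)*(-1/(C1 + z))^(1/3)*(-3^(2/3) + 3*3^(1/6)*I)/6


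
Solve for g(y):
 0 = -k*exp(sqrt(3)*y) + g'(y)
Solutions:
 g(y) = C1 + sqrt(3)*k*exp(sqrt(3)*y)/3


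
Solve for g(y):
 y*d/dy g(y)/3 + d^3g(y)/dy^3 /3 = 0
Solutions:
 g(y) = C1 + Integral(C2*airyai(-y) + C3*airybi(-y), y)


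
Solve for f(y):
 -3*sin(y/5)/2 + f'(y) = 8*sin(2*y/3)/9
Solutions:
 f(y) = C1 - 15*cos(y/5)/2 - 4*cos(2*y/3)/3


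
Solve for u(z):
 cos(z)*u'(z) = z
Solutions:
 u(z) = C1 + Integral(z/cos(z), z)


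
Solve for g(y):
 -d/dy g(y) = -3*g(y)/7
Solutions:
 g(y) = C1*exp(3*y/7)


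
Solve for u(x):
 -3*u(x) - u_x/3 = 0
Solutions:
 u(x) = C1*exp(-9*x)


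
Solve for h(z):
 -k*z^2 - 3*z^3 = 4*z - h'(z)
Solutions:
 h(z) = C1 + k*z^3/3 + 3*z^4/4 + 2*z^2


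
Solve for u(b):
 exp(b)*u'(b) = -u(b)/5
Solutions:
 u(b) = C1*exp(exp(-b)/5)


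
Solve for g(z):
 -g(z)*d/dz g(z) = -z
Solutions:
 g(z) = -sqrt(C1 + z^2)
 g(z) = sqrt(C1 + z^2)


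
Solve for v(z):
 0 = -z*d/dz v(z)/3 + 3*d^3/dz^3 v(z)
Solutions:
 v(z) = C1 + Integral(C2*airyai(3^(1/3)*z/3) + C3*airybi(3^(1/3)*z/3), z)


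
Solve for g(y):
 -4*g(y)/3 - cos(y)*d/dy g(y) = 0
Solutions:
 g(y) = C1*(sin(y) - 1)^(2/3)/(sin(y) + 1)^(2/3)


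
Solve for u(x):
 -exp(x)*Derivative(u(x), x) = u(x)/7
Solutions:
 u(x) = C1*exp(exp(-x)/7)


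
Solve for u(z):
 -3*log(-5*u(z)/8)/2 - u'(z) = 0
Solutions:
 2*Integral(1/(log(-_y) - 3*log(2) + log(5)), (_y, u(z)))/3 = C1 - z


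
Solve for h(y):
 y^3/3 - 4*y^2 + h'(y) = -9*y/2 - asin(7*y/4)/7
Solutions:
 h(y) = C1 - y^4/12 + 4*y^3/3 - 9*y^2/4 - y*asin(7*y/4)/7 - sqrt(16 - 49*y^2)/49


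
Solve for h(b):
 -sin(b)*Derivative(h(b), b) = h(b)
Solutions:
 h(b) = C1*sqrt(cos(b) + 1)/sqrt(cos(b) - 1)


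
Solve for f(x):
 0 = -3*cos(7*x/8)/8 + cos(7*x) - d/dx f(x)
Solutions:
 f(x) = C1 - 3*sin(7*x/8)/7 + sin(7*x)/7


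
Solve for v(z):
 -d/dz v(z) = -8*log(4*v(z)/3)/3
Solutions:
 -3*Integral(1/(log(_y) - log(3) + 2*log(2)), (_y, v(z)))/8 = C1 - z


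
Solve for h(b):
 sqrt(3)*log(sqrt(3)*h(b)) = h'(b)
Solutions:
 -2*sqrt(3)*Integral(1/(2*log(_y) + log(3)), (_y, h(b)))/3 = C1 - b


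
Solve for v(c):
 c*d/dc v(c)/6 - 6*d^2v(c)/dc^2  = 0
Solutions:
 v(c) = C1 + C2*erfi(sqrt(2)*c/12)


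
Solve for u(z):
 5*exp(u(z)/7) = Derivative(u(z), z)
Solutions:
 u(z) = 7*log(-1/(C1 + 5*z)) + 7*log(7)


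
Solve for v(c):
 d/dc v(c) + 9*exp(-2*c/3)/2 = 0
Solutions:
 v(c) = C1 + 27*exp(-2*c/3)/4


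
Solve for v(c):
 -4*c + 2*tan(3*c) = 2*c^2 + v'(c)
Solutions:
 v(c) = C1 - 2*c^3/3 - 2*c^2 - 2*log(cos(3*c))/3


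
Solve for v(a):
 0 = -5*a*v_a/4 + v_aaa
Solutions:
 v(a) = C1 + Integral(C2*airyai(10^(1/3)*a/2) + C3*airybi(10^(1/3)*a/2), a)


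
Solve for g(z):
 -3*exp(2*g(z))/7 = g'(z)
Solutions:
 g(z) = log(-sqrt(1/(C1 + 3*z))) - log(2) + log(14)/2
 g(z) = log(1/(C1 + 3*z))/2 - log(2) + log(14)/2


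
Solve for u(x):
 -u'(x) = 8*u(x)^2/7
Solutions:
 u(x) = 7/(C1 + 8*x)


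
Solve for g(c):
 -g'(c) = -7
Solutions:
 g(c) = C1 + 7*c


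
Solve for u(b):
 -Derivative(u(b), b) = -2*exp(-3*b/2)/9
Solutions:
 u(b) = C1 - 4*exp(-3*b/2)/27


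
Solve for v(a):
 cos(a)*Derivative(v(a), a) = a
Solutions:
 v(a) = C1 + Integral(a/cos(a), a)


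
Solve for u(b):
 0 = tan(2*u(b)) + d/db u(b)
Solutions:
 u(b) = -asin(C1*exp(-2*b))/2 + pi/2
 u(b) = asin(C1*exp(-2*b))/2


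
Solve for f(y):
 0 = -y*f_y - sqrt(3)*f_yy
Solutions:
 f(y) = C1 + C2*erf(sqrt(2)*3^(3/4)*y/6)


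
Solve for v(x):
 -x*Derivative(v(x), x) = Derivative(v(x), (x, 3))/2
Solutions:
 v(x) = C1 + Integral(C2*airyai(-2^(1/3)*x) + C3*airybi(-2^(1/3)*x), x)


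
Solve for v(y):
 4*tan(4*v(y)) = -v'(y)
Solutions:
 v(y) = -asin(C1*exp(-16*y))/4 + pi/4
 v(y) = asin(C1*exp(-16*y))/4


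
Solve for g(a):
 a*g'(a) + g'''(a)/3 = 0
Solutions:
 g(a) = C1 + Integral(C2*airyai(-3^(1/3)*a) + C3*airybi(-3^(1/3)*a), a)


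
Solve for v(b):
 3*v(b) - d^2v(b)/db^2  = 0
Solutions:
 v(b) = C1*exp(-sqrt(3)*b) + C2*exp(sqrt(3)*b)


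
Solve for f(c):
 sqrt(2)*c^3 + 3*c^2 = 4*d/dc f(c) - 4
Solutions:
 f(c) = C1 + sqrt(2)*c^4/16 + c^3/4 + c


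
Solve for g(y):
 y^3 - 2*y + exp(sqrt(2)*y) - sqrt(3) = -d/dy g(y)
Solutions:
 g(y) = C1 - y^4/4 + y^2 + sqrt(3)*y - sqrt(2)*exp(sqrt(2)*y)/2


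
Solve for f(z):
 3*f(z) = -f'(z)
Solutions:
 f(z) = C1*exp(-3*z)


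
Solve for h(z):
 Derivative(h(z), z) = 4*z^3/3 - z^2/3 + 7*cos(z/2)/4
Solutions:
 h(z) = C1 + z^4/3 - z^3/9 + 7*sin(z/2)/2


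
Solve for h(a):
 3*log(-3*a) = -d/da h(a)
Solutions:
 h(a) = C1 - 3*a*log(-a) + 3*a*(1 - log(3))


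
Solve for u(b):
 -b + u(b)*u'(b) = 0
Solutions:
 u(b) = -sqrt(C1 + b^2)
 u(b) = sqrt(C1 + b^2)


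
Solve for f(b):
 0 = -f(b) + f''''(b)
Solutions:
 f(b) = C1*exp(-b) + C2*exp(b) + C3*sin(b) + C4*cos(b)


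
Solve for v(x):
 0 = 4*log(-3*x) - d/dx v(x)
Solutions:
 v(x) = C1 + 4*x*log(-x) + 4*x*(-1 + log(3))


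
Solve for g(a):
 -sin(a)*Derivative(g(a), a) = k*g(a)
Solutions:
 g(a) = C1*exp(k*(-log(cos(a) - 1) + log(cos(a) + 1))/2)


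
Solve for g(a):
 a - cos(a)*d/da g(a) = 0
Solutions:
 g(a) = C1 + Integral(a/cos(a), a)


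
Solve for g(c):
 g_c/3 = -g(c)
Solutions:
 g(c) = C1*exp(-3*c)


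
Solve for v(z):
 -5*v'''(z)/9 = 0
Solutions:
 v(z) = C1 + C2*z + C3*z^2


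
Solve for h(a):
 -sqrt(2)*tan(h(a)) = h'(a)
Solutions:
 h(a) = pi - asin(C1*exp(-sqrt(2)*a))
 h(a) = asin(C1*exp(-sqrt(2)*a))


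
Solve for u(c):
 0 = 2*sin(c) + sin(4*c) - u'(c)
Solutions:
 u(c) = C1 - 2*cos(c) - cos(4*c)/4


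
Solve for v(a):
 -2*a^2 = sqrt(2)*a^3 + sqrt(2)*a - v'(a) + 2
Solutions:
 v(a) = C1 + sqrt(2)*a^4/4 + 2*a^3/3 + sqrt(2)*a^2/2 + 2*a


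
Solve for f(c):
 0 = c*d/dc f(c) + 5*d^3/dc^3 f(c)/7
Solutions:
 f(c) = C1 + Integral(C2*airyai(-5^(2/3)*7^(1/3)*c/5) + C3*airybi(-5^(2/3)*7^(1/3)*c/5), c)


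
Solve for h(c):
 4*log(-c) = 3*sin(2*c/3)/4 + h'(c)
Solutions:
 h(c) = C1 + 4*c*log(-c) - 4*c + 9*cos(2*c/3)/8


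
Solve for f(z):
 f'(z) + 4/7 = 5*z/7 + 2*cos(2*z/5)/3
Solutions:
 f(z) = C1 + 5*z^2/14 - 4*z/7 + 5*sin(2*z/5)/3


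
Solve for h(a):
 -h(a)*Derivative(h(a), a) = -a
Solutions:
 h(a) = -sqrt(C1 + a^2)
 h(a) = sqrt(C1 + a^2)


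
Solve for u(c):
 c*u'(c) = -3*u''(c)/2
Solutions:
 u(c) = C1 + C2*erf(sqrt(3)*c/3)


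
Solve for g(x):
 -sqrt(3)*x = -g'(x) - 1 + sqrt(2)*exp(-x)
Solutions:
 g(x) = C1 + sqrt(3)*x^2/2 - x - sqrt(2)*exp(-x)


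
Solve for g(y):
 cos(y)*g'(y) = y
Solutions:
 g(y) = C1 + Integral(y/cos(y), y)


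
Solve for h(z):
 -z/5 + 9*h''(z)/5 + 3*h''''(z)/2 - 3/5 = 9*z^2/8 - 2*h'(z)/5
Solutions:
 h(z) = C1 + C2*exp(z*(-3*12^(1/3)*5^(2/3)/(5 + sqrt(115))^(1/3) + 90^(1/3)*(5 + sqrt(115))^(1/3))/30)*sin(10^(1/3)*3^(1/6)*z*(10^(1/3)*3^(2/3)/(5 + sqrt(115))^(1/3) + (5 + sqrt(115))^(1/3))/10) + C3*exp(z*(-3*12^(1/3)*5^(2/3)/(5 + sqrt(115))^(1/3) + 90^(1/3)*(5 + sqrt(115))^(1/3))/30)*cos(10^(1/3)*3^(1/6)*z*(10^(1/3)*3^(2/3)/(5 + sqrt(115))^(1/3) + (5 + sqrt(115))^(1/3))/10) + C4*exp(-z*(-3*12^(1/3)*5^(2/3)/(5 + sqrt(115))^(1/3) + 90^(1/3)*(5 + sqrt(115))^(1/3))/15) + 15*z^3/16 - 397*z^2/32 + 3621*z/32


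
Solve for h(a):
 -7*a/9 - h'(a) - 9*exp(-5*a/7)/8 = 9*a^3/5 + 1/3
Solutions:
 h(a) = C1 - 9*a^4/20 - 7*a^2/18 - a/3 + 63*exp(-5*a/7)/40


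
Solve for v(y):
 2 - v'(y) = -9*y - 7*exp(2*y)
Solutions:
 v(y) = C1 + 9*y^2/2 + 2*y + 7*exp(2*y)/2


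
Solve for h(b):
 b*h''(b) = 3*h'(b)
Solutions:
 h(b) = C1 + C2*b^4


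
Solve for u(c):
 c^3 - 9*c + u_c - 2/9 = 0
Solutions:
 u(c) = C1 - c^4/4 + 9*c^2/2 + 2*c/9


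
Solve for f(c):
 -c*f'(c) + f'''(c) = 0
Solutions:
 f(c) = C1 + Integral(C2*airyai(c) + C3*airybi(c), c)


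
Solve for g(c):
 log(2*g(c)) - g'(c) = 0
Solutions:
 -Integral(1/(log(_y) + log(2)), (_y, g(c))) = C1 - c


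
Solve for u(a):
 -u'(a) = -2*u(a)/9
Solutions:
 u(a) = C1*exp(2*a/9)


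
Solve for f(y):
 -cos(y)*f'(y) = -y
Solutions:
 f(y) = C1 + Integral(y/cos(y), y)


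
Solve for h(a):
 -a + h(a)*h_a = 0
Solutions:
 h(a) = -sqrt(C1 + a^2)
 h(a) = sqrt(C1 + a^2)


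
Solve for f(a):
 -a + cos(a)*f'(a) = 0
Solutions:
 f(a) = C1 + Integral(a/cos(a), a)


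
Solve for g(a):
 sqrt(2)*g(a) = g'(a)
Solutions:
 g(a) = C1*exp(sqrt(2)*a)


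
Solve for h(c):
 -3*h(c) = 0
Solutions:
 h(c) = 0


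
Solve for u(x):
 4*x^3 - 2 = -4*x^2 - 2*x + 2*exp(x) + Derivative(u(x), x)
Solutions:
 u(x) = C1 + x^4 + 4*x^3/3 + x^2 - 2*x - 2*exp(x)


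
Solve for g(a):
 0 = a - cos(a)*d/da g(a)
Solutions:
 g(a) = C1 + Integral(a/cos(a), a)


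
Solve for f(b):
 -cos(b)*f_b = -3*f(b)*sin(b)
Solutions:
 f(b) = C1/cos(b)^3


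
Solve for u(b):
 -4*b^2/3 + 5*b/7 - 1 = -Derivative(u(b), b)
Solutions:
 u(b) = C1 + 4*b^3/9 - 5*b^2/14 + b


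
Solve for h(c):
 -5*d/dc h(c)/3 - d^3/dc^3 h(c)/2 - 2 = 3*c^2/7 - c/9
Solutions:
 h(c) = C1 + C2*sin(sqrt(30)*c/3) + C3*cos(sqrt(30)*c/3) - 3*c^3/35 + c^2/30 - 183*c/175


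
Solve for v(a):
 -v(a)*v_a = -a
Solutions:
 v(a) = -sqrt(C1 + a^2)
 v(a) = sqrt(C1 + a^2)


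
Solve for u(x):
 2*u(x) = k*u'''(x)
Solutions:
 u(x) = C1*exp(2^(1/3)*x*(1/k)^(1/3)) + C2*exp(2^(1/3)*x*(-1 + sqrt(3)*I)*(1/k)^(1/3)/2) + C3*exp(-2^(1/3)*x*(1 + sqrt(3)*I)*(1/k)^(1/3)/2)


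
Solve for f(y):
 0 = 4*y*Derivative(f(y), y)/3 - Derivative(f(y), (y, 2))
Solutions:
 f(y) = C1 + C2*erfi(sqrt(6)*y/3)


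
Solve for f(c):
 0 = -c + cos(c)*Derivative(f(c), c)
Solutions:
 f(c) = C1 + Integral(c/cos(c), c)


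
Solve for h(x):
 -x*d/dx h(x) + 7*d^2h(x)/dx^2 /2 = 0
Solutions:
 h(x) = C1 + C2*erfi(sqrt(7)*x/7)


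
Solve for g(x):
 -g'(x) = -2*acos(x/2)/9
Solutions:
 g(x) = C1 + 2*x*acos(x/2)/9 - 2*sqrt(4 - x^2)/9


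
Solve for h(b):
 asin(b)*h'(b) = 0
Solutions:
 h(b) = C1


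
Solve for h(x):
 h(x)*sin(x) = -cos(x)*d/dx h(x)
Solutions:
 h(x) = C1*cos(x)


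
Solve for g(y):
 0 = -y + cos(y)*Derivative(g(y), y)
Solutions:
 g(y) = C1 + Integral(y/cos(y), y)


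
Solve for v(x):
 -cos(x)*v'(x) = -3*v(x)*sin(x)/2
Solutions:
 v(x) = C1/cos(x)^(3/2)


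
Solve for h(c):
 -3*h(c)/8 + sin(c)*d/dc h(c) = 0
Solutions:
 h(c) = C1*(cos(c) - 1)^(3/16)/(cos(c) + 1)^(3/16)


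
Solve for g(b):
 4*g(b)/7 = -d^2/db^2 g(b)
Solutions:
 g(b) = C1*sin(2*sqrt(7)*b/7) + C2*cos(2*sqrt(7)*b/7)


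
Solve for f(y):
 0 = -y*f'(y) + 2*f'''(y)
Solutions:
 f(y) = C1 + Integral(C2*airyai(2^(2/3)*y/2) + C3*airybi(2^(2/3)*y/2), y)


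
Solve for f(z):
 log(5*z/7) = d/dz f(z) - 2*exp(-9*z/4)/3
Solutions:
 f(z) = C1 + z*log(z) + z*(-log(7) - 1 + log(5)) - 8*exp(-9*z/4)/27


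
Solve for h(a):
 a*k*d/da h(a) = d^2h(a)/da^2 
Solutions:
 h(a) = Piecewise((-sqrt(2)*sqrt(pi)*C1*erf(sqrt(2)*a*sqrt(-k)/2)/(2*sqrt(-k)) - C2, (k > 0) | (k < 0)), (-C1*a - C2, True))


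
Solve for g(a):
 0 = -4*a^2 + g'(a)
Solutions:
 g(a) = C1 + 4*a^3/3


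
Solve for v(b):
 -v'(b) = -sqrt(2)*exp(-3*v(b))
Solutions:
 v(b) = log(C1 + 3*sqrt(2)*b)/3
 v(b) = log((-3^(1/3) - 3^(5/6)*I)*(C1 + sqrt(2)*b)^(1/3)/2)
 v(b) = log((-3^(1/3) + 3^(5/6)*I)*(C1 + sqrt(2)*b)^(1/3)/2)


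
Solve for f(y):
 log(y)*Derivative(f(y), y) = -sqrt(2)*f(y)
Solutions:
 f(y) = C1*exp(-sqrt(2)*li(y))


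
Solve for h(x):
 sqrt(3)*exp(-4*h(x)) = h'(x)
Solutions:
 h(x) = log(-I*(C1 + 4*sqrt(3)*x)^(1/4))
 h(x) = log(I*(C1 + 4*sqrt(3)*x)^(1/4))
 h(x) = log(-(C1 + 4*sqrt(3)*x)^(1/4))
 h(x) = log(C1 + 4*sqrt(3)*x)/4


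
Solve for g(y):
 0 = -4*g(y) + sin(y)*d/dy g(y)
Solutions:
 g(y) = C1*(cos(y)^2 - 2*cos(y) + 1)/(cos(y)^2 + 2*cos(y) + 1)


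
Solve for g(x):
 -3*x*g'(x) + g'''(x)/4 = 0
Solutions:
 g(x) = C1 + Integral(C2*airyai(12^(1/3)*x) + C3*airybi(12^(1/3)*x), x)


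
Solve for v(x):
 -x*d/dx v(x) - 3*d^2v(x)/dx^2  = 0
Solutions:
 v(x) = C1 + C2*erf(sqrt(6)*x/6)


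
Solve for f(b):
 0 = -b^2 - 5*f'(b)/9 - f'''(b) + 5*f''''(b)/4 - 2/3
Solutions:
 f(b) = C1 + C2*exp(b*(-2^(1/3)*(5*sqrt(6585) + 407)^(1/3) - 8*2^(2/3)/(5*sqrt(6585) + 407)^(1/3) + 8)/30)*sin(2^(1/3)*sqrt(3)*b*(-(5*sqrt(6585) + 407)^(1/3) + 8*2^(1/3)/(5*sqrt(6585) + 407)^(1/3))/30) + C3*exp(b*(-2^(1/3)*(5*sqrt(6585) + 407)^(1/3) - 8*2^(2/3)/(5*sqrt(6585) + 407)^(1/3) + 8)/30)*cos(2^(1/3)*sqrt(3)*b*(-(5*sqrt(6585) + 407)^(1/3) + 8*2^(1/3)/(5*sqrt(6585) + 407)^(1/3))/30) + C4*exp(b*(8*2^(2/3)/(5*sqrt(6585) + 407)^(1/3) + 4 + 2^(1/3)*(5*sqrt(6585) + 407)^(1/3))/15) - 3*b^3/5 + 132*b/25


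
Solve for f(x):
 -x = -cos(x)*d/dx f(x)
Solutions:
 f(x) = C1 + Integral(x/cos(x), x)


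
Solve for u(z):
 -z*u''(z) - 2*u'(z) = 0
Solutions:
 u(z) = C1 + C2/z


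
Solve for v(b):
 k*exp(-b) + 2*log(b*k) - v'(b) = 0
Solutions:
 v(b) = C1 + 2*b*log(b*k) - 2*b - k*exp(-b)


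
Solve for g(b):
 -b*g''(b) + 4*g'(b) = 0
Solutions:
 g(b) = C1 + C2*b^5


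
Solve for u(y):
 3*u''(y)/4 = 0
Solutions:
 u(y) = C1 + C2*y


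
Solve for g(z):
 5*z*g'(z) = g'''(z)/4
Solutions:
 g(z) = C1 + Integral(C2*airyai(20^(1/3)*z) + C3*airybi(20^(1/3)*z), z)


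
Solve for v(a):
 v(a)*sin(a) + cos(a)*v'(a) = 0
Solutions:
 v(a) = C1*cos(a)


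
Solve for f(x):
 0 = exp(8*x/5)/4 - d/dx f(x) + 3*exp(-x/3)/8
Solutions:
 f(x) = C1 + 5*exp(8*x/5)/32 - 9*exp(-x/3)/8


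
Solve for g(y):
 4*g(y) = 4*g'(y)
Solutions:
 g(y) = C1*exp(y)


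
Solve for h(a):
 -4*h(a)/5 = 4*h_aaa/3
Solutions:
 h(a) = C3*exp(-3^(1/3)*5^(2/3)*a/5) + (C1*sin(3^(5/6)*5^(2/3)*a/10) + C2*cos(3^(5/6)*5^(2/3)*a/10))*exp(3^(1/3)*5^(2/3)*a/10)


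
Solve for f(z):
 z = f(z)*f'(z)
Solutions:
 f(z) = -sqrt(C1 + z^2)
 f(z) = sqrt(C1 + z^2)


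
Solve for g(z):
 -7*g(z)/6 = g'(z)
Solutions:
 g(z) = C1*exp(-7*z/6)


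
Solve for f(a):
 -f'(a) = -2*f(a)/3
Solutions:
 f(a) = C1*exp(2*a/3)


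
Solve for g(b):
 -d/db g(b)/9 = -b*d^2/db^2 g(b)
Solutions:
 g(b) = C1 + C2*b^(10/9)


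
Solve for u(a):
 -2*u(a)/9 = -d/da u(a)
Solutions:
 u(a) = C1*exp(2*a/9)


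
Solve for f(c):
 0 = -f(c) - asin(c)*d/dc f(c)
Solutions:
 f(c) = C1*exp(-Integral(1/asin(c), c))


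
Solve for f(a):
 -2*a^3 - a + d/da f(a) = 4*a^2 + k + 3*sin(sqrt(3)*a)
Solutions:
 f(a) = C1 + a^4/2 + 4*a^3/3 + a^2/2 + a*k - sqrt(3)*cos(sqrt(3)*a)


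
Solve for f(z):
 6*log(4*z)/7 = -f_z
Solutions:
 f(z) = C1 - 6*z*log(z)/7 - 12*z*log(2)/7 + 6*z/7


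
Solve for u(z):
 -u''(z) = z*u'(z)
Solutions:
 u(z) = C1 + C2*erf(sqrt(2)*z/2)


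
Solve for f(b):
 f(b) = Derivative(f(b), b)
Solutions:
 f(b) = C1*exp(b)


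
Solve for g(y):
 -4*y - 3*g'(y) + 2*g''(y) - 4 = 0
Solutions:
 g(y) = C1 + C2*exp(3*y/2) - 2*y^2/3 - 20*y/9


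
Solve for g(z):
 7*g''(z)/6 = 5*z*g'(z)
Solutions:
 g(z) = C1 + C2*erfi(sqrt(105)*z/7)


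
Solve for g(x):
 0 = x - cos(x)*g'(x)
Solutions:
 g(x) = C1 + Integral(x/cos(x), x)


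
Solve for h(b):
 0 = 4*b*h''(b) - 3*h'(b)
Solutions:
 h(b) = C1 + C2*b^(7/4)


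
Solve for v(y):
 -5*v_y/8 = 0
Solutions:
 v(y) = C1


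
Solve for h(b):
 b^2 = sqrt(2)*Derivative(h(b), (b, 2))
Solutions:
 h(b) = C1 + C2*b + sqrt(2)*b^4/24


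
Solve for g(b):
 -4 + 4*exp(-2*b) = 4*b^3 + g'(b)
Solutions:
 g(b) = C1 - b^4 - 4*b - 2*exp(-2*b)


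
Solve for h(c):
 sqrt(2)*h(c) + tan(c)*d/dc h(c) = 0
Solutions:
 h(c) = C1/sin(c)^(sqrt(2))


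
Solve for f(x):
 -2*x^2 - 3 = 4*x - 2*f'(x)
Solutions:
 f(x) = C1 + x^3/3 + x^2 + 3*x/2


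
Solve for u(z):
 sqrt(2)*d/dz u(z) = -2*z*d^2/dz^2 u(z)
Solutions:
 u(z) = C1 + C2*z^(1 - sqrt(2)/2)


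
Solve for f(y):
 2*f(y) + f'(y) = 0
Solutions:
 f(y) = C1*exp(-2*y)


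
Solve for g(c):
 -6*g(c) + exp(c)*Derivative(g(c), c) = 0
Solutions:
 g(c) = C1*exp(-6*exp(-c))


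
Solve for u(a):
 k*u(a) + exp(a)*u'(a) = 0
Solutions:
 u(a) = C1*exp(k*exp(-a))


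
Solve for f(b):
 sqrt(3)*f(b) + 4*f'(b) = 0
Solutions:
 f(b) = C1*exp(-sqrt(3)*b/4)


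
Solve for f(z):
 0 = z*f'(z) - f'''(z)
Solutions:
 f(z) = C1 + Integral(C2*airyai(z) + C3*airybi(z), z)


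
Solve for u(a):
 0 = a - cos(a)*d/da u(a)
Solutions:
 u(a) = C1 + Integral(a/cos(a), a)


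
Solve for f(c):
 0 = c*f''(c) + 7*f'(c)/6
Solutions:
 f(c) = C1 + C2/c^(1/6)


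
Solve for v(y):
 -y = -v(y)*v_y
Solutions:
 v(y) = -sqrt(C1 + y^2)
 v(y) = sqrt(C1 + y^2)


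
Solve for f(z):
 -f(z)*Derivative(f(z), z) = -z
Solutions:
 f(z) = -sqrt(C1 + z^2)
 f(z) = sqrt(C1 + z^2)


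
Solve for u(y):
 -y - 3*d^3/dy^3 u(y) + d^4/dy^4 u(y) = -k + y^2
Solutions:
 u(y) = C1 + C2*y + C3*y^2 + C4*exp(3*y) - y^5/180 - 5*y^4/216 + y^3*(9*k - 5)/162


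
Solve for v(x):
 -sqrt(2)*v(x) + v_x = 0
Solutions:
 v(x) = C1*exp(sqrt(2)*x)


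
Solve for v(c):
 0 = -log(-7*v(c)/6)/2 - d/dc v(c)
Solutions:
 2*Integral(1/(log(-_y) - log(6) + log(7)), (_y, v(c))) = C1 - c


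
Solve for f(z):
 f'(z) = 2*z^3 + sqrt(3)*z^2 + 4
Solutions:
 f(z) = C1 + z^4/2 + sqrt(3)*z^3/3 + 4*z


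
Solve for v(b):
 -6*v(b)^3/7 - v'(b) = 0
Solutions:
 v(b) = -sqrt(14)*sqrt(-1/(C1 - 6*b))/2
 v(b) = sqrt(14)*sqrt(-1/(C1 - 6*b))/2


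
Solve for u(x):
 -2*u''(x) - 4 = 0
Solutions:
 u(x) = C1 + C2*x - x^2


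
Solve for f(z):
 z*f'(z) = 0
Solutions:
 f(z) = C1


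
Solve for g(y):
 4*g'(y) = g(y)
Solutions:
 g(y) = C1*exp(y/4)


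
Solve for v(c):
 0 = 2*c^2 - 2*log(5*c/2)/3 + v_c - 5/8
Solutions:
 v(c) = C1 - 2*c^3/3 + 2*c*log(c)/3 - 2*c*log(2)/3 - c/24 + 2*c*log(5)/3


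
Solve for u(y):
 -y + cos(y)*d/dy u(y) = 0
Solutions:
 u(y) = C1 + Integral(y/cos(y), y)


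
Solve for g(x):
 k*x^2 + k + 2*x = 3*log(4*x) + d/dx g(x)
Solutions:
 g(x) = C1 + k*x^3/3 + k*x + x^2 - 3*x*log(x) - x*log(64) + 3*x


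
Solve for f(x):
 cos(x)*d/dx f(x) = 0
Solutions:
 f(x) = C1


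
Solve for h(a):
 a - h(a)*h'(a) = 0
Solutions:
 h(a) = -sqrt(C1 + a^2)
 h(a) = sqrt(C1 + a^2)


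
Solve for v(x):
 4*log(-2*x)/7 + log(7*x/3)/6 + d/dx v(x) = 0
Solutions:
 v(x) = C1 - 31*x*log(x)/42 + x*(-24*log(2) - 7*log(7) + 7*log(3) + 31 - 24*I*pi)/42


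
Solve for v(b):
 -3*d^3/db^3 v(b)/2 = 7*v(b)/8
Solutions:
 v(b) = C3*exp(b*(-126^(1/3) + 3*14^(1/3)*3^(2/3))/24)*sin(14^(1/3)*3^(1/6)*b/4) + C4*exp(b*(-126^(1/3) + 3*14^(1/3)*3^(2/3))/24)*cos(14^(1/3)*3^(1/6)*b/4) + C5*exp(-b*(126^(1/3) + 3*14^(1/3)*3^(2/3))/24) + (C1*sin(14^(1/3)*3^(1/6)*b/4) + C2*cos(14^(1/3)*3^(1/6)*b/4))*exp(126^(1/3)*b/12)


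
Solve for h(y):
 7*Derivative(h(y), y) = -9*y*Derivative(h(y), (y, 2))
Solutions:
 h(y) = C1 + C2*y^(2/9)


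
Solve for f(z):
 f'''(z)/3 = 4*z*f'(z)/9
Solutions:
 f(z) = C1 + Integral(C2*airyai(6^(2/3)*z/3) + C3*airybi(6^(2/3)*z/3), z)


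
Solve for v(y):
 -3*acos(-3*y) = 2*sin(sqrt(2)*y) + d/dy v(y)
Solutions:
 v(y) = C1 - 3*y*acos(-3*y) - sqrt(1 - 9*y^2) + sqrt(2)*cos(sqrt(2)*y)


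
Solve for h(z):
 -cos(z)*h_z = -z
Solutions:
 h(z) = C1 + Integral(z/cos(z), z)


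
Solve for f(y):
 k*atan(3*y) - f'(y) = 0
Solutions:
 f(y) = C1 + k*(y*atan(3*y) - log(9*y^2 + 1)/6)


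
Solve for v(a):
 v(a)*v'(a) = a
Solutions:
 v(a) = -sqrt(C1 + a^2)
 v(a) = sqrt(C1 + a^2)


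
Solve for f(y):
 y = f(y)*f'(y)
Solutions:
 f(y) = -sqrt(C1 + y^2)
 f(y) = sqrt(C1 + y^2)


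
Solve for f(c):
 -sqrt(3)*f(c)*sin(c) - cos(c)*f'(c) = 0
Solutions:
 f(c) = C1*cos(c)^(sqrt(3))


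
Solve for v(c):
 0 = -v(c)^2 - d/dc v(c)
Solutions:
 v(c) = 1/(C1 + c)


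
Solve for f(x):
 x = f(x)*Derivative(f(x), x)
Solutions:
 f(x) = -sqrt(C1 + x^2)
 f(x) = sqrt(C1 + x^2)


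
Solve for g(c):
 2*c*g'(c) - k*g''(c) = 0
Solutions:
 g(c) = C1 + C2*erf(c*sqrt(-1/k))/sqrt(-1/k)


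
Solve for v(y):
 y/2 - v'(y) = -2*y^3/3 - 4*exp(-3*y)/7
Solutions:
 v(y) = C1 + y^4/6 + y^2/4 - 4*exp(-3*y)/21


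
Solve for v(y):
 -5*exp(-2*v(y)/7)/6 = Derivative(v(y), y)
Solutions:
 v(y) = 7*log(-sqrt(C1 - 5*y)) - 7*log(21)/2
 v(y) = 7*log(C1 - 5*y)/2 - 7*log(21)/2


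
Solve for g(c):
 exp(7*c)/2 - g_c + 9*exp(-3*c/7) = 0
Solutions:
 g(c) = C1 + exp(7*c)/14 - 21*exp(-3*c/7)
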